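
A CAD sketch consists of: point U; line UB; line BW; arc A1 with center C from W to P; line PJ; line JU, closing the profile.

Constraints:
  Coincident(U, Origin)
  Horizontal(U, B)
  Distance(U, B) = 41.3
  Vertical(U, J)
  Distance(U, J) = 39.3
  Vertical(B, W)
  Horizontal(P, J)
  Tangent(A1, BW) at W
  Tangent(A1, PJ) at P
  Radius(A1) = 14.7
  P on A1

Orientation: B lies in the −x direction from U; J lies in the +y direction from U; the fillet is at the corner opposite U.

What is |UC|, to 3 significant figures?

36.2

UJ is vertical with |UJ| = 39.3 and J on the +y side, so J = (0.00, 39.3). The virtual corner opposite U is at (-41.3, 39.3). The tangent condition forces CW to be normal to BW and A1 meets PJ tangentially, so CP is at right angles to PJ, with radius 14.7, so the center C sits 14.7 in from both sides at C = (-26.6, 24.6). Then |UC| = |C − U| = 36.2.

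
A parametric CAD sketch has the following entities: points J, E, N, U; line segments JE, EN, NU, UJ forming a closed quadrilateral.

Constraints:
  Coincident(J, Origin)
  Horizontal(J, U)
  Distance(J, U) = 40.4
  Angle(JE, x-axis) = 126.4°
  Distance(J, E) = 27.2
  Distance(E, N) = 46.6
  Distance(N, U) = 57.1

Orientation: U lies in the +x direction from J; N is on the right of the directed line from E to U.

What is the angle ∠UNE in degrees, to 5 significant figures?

70.736°

J is at the origin; JU is horizontal with |JU| = 40.4 and U in +x, so U = (40.4, 0). JE runs at 126.4° with |JE| = 27.2, so E = (-16.141, 21.893). N is determined by |EN| = 46.6 and |NU| = 57.1 together: it lies at the intersection of circle(E, 46.6) and circle(U, 57.1). With |EU| = 60.632, the foot of the radical line on EU is 21.337 from E and the perpendicular offset is √(46.6² − 21.337²) = 41.428. Taking the right-of-EU solution: N = (-11.203, -24.445).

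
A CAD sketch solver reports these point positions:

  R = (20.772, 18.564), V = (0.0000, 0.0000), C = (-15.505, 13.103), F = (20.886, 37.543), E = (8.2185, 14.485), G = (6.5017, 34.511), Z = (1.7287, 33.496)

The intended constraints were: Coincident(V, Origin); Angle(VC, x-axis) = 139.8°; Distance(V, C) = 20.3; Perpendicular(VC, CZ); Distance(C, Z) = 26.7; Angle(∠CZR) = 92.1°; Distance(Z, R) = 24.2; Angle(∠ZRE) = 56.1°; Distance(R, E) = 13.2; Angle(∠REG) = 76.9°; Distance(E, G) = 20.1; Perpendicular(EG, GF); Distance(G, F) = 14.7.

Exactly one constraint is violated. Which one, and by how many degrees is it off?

Perpendicular(EG, GF) — off by 7.00°.

V = (0.00, 0.00) ✓; VC at 139.8° ✓; |VC| = 20.30 ✓; ∠(VC, CZ) = 90.00° ✓; |CZ| = 26.70 ✓; ∠CZR = 92.10° ✓; |ZR| = 24.20 ✓; ∠ZRE = 56.10° ✓; |RE| = 13.20 ✓; ∠REG = 76.90° ✓; |EG| = 20.10 ✓; ∠(EG, GF) = 83.00° ✗; |GF| = 14.70 ✓.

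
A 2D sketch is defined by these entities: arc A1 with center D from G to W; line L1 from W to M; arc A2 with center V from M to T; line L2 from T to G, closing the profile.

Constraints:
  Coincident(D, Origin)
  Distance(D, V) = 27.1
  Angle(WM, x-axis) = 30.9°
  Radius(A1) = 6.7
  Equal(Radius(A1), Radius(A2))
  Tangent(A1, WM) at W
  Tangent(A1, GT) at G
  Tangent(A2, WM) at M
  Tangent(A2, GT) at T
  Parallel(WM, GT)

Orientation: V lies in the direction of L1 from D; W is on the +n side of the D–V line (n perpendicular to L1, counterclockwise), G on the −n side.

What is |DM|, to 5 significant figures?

27.916

The slot axis is L1's direction at 30.9°, so u = (cos 30.9°, sin 30.9°) = (0.85806, 0.51354) and n = (−sin 30.9°, cos 30.9°) = (-0.51354, 0.85806). D is at the origin and V lies 27.1 along u from D, so V = 27.1·u = (23.254, 13.917). Tangency of A1 to both parallel lines with radius 6.7 puts W and G at D ± 6.7·n: W = (-3.4407, 5.7490), G = (3.4407, -5.7490). Equal radii place M and T the same way about V: M = V + 6.7·n = (19.813, 19.666), T = V − 6.7·n = (26.694, 8.1679). Then |DM| = |M − D| = 27.916.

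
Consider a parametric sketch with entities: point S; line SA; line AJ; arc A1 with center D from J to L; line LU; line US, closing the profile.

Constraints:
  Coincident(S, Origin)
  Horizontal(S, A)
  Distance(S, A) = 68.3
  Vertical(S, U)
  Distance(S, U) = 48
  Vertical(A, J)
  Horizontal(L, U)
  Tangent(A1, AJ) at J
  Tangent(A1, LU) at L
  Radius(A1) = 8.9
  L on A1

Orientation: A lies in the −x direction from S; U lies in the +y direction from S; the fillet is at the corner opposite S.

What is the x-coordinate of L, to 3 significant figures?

-59.4

S is at the origin; SA is horizontal with |SA| = 68.3 and A on the −x side, so A = (-68.3, 0.00). S and U share the same x with |SU| = 48.0 and U on the +y side, so U = (0.00, 48.0). The virtual corner opposite S is at (-68.3, 48.0). Tangency of A1 to AJ means the radius DJ is perpendicular to AJ and since A1 is tangent to LU there, DL ⟂ LU, with radius 8.9, so the center D sits 8.9 in from both sides at D = (-59.4, 39.1). That places the tangent points at J = (-68.3, 39.1) on AJ and L = (-59.4, 48.0) on LU. So L.x = -59.4.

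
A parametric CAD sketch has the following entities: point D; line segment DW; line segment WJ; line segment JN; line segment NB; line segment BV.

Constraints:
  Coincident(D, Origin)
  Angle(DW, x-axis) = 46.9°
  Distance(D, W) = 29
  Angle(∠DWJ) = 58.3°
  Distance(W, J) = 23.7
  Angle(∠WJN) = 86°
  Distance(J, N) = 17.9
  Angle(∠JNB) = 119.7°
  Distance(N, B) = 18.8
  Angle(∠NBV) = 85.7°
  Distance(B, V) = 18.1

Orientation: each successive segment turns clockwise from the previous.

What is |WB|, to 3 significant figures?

26.6

D is at the origin; DW runs at 46.9° with length 29.0, so W = (19.8, 21.2). ∠DWJ = 58.3° gives WJ at -74.8° from the x-axis; with |WJ| = 23.7, J = (26.0, -1.70). ∠WJN = 86.0° gives JN at -169° from the x-axis; with |JN| = 17.9, N = (8.47, -5.17). ∠JNB = 119.7° gives NB at 131° from the x-axis; with |NB| = 18.8, B = (-3.84, 9.04). Then |WB| = |B − W| = 26.6.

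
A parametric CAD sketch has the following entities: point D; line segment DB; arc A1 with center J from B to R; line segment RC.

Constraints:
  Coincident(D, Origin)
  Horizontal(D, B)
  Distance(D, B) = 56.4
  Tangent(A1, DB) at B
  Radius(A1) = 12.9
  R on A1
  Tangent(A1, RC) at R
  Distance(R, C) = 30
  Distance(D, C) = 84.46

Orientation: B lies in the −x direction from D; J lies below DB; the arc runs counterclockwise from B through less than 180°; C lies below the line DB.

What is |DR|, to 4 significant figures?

69.93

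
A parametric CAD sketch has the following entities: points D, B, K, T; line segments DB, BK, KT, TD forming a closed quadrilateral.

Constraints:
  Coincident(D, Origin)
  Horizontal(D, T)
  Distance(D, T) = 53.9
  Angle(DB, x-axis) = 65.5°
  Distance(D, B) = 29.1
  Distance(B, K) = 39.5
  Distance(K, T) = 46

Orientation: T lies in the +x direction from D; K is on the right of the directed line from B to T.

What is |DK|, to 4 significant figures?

16.22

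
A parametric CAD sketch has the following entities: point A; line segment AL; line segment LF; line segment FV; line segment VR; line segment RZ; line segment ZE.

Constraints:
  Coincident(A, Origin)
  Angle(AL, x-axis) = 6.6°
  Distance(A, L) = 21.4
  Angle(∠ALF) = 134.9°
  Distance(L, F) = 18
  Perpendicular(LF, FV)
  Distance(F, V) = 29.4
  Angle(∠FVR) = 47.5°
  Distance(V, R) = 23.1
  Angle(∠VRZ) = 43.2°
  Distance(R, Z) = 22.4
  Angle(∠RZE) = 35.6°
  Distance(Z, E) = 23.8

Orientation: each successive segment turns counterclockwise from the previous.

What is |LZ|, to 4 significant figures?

27.00

A is at the origin; AL runs at 6.6° with length 21.4, so L = (21.26, 2.460). ∠ALF = 134.9° gives LF at 51.70° from the x-axis; with |LF| = 18.0, F = (32.41, 16.59). The perpendicularity gives FV at right angles to LF, so FV runs at 141.7°; with |FV| = 29.4, V = (9.342, 34.81). ∠FVR = 47.5° gives VR at -85.80° from the x-axis; with |VR| = 23.1, R = (11.03, 11.77). ∠VRZ = 43.2° gives RZ at 51.00° from the x-axis; with |RZ| = 22.4, Z = (25.13, 29.18). Then |LZ| = |Z − L| = 27.00.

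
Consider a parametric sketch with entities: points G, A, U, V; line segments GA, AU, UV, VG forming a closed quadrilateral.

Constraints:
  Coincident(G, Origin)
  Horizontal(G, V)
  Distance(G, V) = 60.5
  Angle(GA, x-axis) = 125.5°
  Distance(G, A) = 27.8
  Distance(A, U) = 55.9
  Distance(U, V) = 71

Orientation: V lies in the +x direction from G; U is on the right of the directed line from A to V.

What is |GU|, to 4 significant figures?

31.85

G is at the origin; GV is horizontal with |GV| = 60.5 and V in +x, so V = (60.5, 0). GA runs at 125.5° with |GA| = 27.8, so A = (-16.14, 22.63). U is determined by |AU| = 55.9 and |UV| = 71.0 together: it lies at the intersection of circle(A, 55.9) and circle(V, 71.0). With |AV| = 79.92, the foot of the radical line on AV is 27.97 from A and the perpendicular offset is √(55.9² − 27.97²) = 48.40. Taking the right-of-AV solution: U = (-3.027, -31.71).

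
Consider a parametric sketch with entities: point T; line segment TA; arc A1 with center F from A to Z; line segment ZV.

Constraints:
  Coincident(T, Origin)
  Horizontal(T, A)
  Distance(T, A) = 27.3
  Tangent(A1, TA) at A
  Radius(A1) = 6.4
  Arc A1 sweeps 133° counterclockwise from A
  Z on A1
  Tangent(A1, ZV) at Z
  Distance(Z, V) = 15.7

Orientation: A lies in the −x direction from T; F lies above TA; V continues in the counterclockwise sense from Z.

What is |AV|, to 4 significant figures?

23.05

On A1, A sits at bearing -90° from F; a 133° counterclockwise sweep puts Z at bearing 43°, so Z = F + 6.4·(cos 43°, sin 43°) = (-22.62, 10.76). A1 meets ZV tangentially, so FZ is at right angles to ZV, so ZV runs along (−sin 43°, cos 43°); with |ZV| = 15.7, V = (-33.33, 22.25). Then |AV| = |V − A| = 23.05.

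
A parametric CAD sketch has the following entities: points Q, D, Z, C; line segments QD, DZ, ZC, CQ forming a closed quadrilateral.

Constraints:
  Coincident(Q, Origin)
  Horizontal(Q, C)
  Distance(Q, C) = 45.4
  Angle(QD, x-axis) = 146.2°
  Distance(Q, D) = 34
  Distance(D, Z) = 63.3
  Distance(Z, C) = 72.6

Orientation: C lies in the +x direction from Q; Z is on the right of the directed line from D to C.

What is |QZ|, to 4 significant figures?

44.66

Checks: |DZ| = 63.30 ✓; |ZC| = 72.60 ✓.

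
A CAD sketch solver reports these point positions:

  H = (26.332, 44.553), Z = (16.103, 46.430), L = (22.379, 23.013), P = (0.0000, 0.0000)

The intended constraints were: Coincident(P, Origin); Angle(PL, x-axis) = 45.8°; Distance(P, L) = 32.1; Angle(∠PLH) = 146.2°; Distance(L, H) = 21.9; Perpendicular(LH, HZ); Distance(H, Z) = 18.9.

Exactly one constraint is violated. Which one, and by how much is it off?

Distance(H, Z) = 18.9 — off by 8.50.

P = (0.00, 0.00) ✓; PL at 45.80° ✓; |PL| = 32.10 ✓; ∠PLH = 146.2° ✓; |LH| = 21.90 ✓; ∠(LH, HZ) = 90.00° ✓; |HZ| = 10.40 ✗.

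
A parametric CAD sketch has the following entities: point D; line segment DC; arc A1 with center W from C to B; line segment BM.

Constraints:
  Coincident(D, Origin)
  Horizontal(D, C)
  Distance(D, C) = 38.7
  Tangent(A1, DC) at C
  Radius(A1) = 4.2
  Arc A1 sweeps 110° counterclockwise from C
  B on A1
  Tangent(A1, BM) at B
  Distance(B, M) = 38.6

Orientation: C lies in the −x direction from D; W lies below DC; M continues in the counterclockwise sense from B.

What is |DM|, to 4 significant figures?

51.22

D is at the origin; DC is horizontal with |DC| = 38.7 and C on the −x side, so C = (-38.70, 0.000). Tangency of A1 to DC means the radius WC is perpendicular to DC, so W = C + (0, -4.2) = (-38.70, -4.200). On A1, C sits at bearing 90° from W; a 110° counterclockwise sweep puts B at bearing 200°, so B = W + 4.2·(cos 200°, sin 200°) = (-42.65, -5.636). A1 meets BM tangentially, so WB is at right angles to BM, so BM runs along (−sin 200°, cos 200°); with |BM| = 38.6, M = (-29.44, -41.91). Then |DM| = |M − D| = 51.22.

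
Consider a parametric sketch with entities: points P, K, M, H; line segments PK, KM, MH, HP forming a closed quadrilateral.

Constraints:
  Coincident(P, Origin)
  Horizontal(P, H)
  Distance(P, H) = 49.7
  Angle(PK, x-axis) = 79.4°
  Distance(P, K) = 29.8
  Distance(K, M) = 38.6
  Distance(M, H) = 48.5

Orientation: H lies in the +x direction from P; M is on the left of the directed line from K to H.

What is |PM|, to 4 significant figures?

61.76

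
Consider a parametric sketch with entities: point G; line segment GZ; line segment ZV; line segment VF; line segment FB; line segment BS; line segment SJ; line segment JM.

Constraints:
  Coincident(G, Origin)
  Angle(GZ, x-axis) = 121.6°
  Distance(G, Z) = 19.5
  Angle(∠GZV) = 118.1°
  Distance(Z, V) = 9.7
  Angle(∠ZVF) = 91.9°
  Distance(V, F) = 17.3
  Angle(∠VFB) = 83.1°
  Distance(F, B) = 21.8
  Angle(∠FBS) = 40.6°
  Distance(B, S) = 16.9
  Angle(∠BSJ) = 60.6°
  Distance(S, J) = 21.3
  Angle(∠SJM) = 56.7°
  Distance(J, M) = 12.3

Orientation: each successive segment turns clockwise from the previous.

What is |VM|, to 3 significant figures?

26.5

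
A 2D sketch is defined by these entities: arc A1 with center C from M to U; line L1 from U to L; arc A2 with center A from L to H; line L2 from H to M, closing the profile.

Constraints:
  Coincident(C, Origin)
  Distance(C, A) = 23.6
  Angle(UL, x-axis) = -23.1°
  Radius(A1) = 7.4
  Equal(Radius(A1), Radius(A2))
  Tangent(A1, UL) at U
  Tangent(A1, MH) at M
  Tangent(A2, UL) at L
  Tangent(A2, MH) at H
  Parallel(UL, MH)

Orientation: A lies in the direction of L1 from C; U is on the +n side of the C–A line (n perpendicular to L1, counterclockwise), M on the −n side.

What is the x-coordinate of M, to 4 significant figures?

-2.903

The slot axis is L1's direction at -23.1°, so u = (cos -23.1°, sin -23.1°) = (0.9198, -0.3923) and n = (−sin -23.1°, cos -23.1°) = (0.3923, 0.9198). C is at the origin and A lies 23.6 along u from C, so A = 23.6·u = (21.71, -9.259). Tangency of A1 to both parallel lines with radius 7.4 puts U and M at C ± 7.4·n: U = (2.903, 6.807), M = (-2.903, -6.807). So M.x = -2.903.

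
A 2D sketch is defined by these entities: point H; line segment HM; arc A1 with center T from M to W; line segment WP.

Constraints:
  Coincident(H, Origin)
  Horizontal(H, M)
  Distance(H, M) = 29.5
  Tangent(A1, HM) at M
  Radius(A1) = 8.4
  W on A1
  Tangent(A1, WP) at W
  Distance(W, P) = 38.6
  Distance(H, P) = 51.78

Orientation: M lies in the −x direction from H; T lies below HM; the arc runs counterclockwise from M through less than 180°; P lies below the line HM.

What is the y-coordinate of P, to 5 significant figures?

-47.091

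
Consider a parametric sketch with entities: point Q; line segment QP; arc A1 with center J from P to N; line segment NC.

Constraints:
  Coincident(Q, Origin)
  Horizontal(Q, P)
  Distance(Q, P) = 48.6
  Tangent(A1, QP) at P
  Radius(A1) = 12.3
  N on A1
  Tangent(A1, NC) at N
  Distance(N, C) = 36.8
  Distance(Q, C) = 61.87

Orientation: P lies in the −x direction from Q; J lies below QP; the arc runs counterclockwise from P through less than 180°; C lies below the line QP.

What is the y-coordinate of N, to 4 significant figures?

-19.44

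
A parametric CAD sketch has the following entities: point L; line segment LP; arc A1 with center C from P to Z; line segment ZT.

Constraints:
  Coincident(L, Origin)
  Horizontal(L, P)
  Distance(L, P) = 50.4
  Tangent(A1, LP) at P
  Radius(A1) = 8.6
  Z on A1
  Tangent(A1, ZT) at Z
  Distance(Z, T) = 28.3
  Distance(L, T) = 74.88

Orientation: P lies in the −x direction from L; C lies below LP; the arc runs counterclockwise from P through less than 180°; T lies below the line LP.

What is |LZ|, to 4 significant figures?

58.89

Checks: ∠(CP, PL) = 90.00° ✓; |CZ| = 8.600 ✓; ∠(CZ, ZT) = 90.00° ✓; |ZT| = 28.30 ✓; |LT| = 74.88 ✓.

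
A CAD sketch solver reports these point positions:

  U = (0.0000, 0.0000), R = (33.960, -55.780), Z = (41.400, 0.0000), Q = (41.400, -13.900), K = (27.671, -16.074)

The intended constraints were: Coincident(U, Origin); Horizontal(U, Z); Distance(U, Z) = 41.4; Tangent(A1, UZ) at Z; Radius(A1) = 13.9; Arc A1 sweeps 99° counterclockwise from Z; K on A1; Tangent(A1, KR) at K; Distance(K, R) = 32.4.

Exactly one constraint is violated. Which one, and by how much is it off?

Distance(K, R) = 32.4 — off by 7.80.

U = (0.00, 0.00) ✓; U.y = 0.00, Z.y = 0.00 ✓; |UZ| = 41.40 ✓; ∠(QZ, ZU) = 90.00° ✓; |QZ| = 13.90 ✓; bearing(Q→K) − bearing(Q→Z) = 99.00° ✓; |QK| = 13.90 ✓; ∠(QK, KR) = 90.00° ✓; |KR| = 40.20 ✗.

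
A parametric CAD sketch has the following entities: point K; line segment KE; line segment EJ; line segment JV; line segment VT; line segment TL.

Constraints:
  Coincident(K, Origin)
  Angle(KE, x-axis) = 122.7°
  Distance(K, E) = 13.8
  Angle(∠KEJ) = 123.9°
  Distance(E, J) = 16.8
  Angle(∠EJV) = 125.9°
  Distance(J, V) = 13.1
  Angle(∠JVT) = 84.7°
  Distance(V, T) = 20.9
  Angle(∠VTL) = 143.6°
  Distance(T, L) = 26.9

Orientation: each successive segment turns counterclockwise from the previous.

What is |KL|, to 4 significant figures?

14.43

K is at the origin; KE runs at 122.7° with length 13.8, so E = (-7.455, 11.61). ∠KEJ = 123.9° gives EJ at 178.8° from the x-axis; with |EJ| = 16.8, J = (-24.25, 11.96). ∠EJV = 125.9° gives JV at -127.1° from the x-axis; with |JV| = 13.1, V = (-32.15, 1.516). ∠JVT = 84.7° gives VT at -31.80° from the x-axis; with |VT| = 20.9, T = (-14.39, -9.497). ∠VTL = 143.6° gives TL at 4.600° from the x-axis; with |TL| = 26.9, L = (12.42, -7.340). Then |KL| = |L − K| = 14.43.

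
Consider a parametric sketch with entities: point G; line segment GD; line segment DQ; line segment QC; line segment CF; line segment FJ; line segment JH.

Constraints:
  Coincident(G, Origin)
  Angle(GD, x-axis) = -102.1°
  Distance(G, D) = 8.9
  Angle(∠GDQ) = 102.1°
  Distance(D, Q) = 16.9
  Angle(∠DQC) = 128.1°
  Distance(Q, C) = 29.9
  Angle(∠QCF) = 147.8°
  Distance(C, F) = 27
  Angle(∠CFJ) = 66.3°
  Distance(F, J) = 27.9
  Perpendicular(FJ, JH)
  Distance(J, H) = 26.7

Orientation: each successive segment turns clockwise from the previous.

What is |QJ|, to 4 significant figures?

42.20

G is at the origin; GD runs at -102.1° with length 8.9, so D = (-1.866, -8.702). ∠GDQ = 102.1° gives DQ at -180.0° from the x-axis; with |DQ| = 16.9, Q = (-18.77, -8.702). ∠DQC = 128.1° gives QC at 128.1° from the x-axis; with |QC| = 29.9, C = (-37.21, 14.83). ∠QCF = 147.8° gives CF at 95.90° from the x-axis; with |CF| = 27.0, F = (-39.99, 41.68). ∠CFJ = 66.3° gives FJ at -17.80° from the x-axis; with |FJ| = 27.9, J = (-13.43, 33.16). Then |QJ| = |J − Q| = 42.20.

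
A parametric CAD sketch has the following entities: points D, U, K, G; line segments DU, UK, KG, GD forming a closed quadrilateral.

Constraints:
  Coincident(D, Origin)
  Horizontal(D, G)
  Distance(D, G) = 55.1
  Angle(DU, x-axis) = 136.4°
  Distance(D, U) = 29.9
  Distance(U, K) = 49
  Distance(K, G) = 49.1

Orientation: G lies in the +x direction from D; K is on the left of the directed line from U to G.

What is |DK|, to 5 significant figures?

45.092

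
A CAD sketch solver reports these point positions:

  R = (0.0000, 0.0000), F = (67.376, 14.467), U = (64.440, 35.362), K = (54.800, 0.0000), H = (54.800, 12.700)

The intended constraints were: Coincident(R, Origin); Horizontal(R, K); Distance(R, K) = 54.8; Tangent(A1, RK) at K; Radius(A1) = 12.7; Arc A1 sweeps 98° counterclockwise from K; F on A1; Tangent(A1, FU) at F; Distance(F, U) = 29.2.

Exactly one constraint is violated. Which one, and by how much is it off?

Distance(F, U) = 29.2 — off by 8.10.

R = (0.00, 0.00) ✓; R.y = 0.00, K.y = 0.00 ✓; |RK| = 54.80 ✓; ∠(HK, KR) = 90.00° ✓; |HK| = 12.70 ✓; bearing(H→F) − bearing(H→K) = 98.00° ✓; |HF| = 12.70 ✓; ∠(HF, FU) = 90.00° ✓; |FU| = 21.10 ✗.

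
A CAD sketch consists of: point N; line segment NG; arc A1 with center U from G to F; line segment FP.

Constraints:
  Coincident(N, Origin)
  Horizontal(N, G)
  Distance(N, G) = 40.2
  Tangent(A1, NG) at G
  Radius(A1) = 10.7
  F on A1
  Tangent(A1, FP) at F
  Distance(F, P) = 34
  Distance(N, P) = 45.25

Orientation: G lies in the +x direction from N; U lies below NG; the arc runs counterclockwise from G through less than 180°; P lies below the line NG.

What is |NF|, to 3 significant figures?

30.9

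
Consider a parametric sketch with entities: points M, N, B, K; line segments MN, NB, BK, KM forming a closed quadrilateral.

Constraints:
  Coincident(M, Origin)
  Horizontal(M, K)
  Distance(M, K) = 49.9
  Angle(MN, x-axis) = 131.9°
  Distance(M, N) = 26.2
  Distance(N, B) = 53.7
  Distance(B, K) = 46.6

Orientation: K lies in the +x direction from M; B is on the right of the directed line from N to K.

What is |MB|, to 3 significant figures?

28.2

Checks: |NB| = 53.70 ✓; |BK| = 46.60 ✓.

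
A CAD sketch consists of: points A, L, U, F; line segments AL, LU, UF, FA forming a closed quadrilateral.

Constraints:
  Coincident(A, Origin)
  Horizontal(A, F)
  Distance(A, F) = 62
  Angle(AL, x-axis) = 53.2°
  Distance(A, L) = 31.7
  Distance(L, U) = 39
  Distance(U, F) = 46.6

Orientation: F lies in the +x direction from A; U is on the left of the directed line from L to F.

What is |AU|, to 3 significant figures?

69.4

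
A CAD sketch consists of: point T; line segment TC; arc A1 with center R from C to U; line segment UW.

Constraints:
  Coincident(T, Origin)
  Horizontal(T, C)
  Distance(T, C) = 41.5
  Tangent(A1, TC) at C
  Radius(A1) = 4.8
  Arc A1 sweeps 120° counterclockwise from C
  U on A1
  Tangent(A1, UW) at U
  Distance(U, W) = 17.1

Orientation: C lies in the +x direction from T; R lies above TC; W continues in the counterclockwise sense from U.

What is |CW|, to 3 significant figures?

22.4

On A1, C sits at bearing -90° from R; a 120° counterclockwise sweep puts U at bearing 30°, so U = R + 4.8·(cos 30°, sin 30°) = (45.7, 7.20). The tangent condition forces RU to be normal to UW, so UW runs along (−sin 30°, cos 30°); with |UW| = 17.1, W = (37.1, 22.0). Then |CW| = |W − C| = 22.4.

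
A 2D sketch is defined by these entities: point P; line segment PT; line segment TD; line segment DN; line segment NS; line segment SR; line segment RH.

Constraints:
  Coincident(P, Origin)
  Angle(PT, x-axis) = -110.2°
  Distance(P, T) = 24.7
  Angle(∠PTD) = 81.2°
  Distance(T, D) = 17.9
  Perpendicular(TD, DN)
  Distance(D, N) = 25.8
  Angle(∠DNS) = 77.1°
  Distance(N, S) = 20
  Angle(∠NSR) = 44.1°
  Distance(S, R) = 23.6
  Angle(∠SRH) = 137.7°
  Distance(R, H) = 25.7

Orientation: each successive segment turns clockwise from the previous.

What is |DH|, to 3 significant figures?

29.5

P is at the origin; PT runs at -110.2° with length 24.7, so T = (-8.53, -23.2). ∠PTD = 81.2° gives TD at 151° from the x-axis; with |TD| = 17.9, D = (-24.2, -14.5). The perpendicularity gives DN at right angles to TD, so DN runs at 61.0°; with |DN| = 25.8, N = (-11.7, 8.06). ∠DNS = 77.1° gives NS at -41.9° from the x-axis; with |NS| = 20.0, S = (3.21, -5.29). ∠NSR = 44.1° gives SR at -178° from the x-axis; with |SR| = 23.6, R = (-20.4, -6.20). ∠SRH = 137.7° gives RH at 140° from the x-axis; with |RH| = 25.7, H = (-40.0, 10.4). Then |DH| = |H − D| = 29.5.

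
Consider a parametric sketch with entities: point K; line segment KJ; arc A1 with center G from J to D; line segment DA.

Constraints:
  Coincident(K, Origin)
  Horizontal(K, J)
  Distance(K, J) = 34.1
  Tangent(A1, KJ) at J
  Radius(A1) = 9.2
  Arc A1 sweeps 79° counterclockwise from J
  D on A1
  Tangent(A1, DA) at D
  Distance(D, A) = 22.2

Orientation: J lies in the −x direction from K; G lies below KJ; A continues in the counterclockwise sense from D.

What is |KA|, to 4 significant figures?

55.66

On A1, J sits at bearing 90° from G; a 79° counterclockwise sweep puts D at bearing 169°, so D = G + 9.2·(cos 169°, sin 169°) = (-43.13, -7.445). A1 meets DA tangentially, so GD is at right angles to DA, so DA runs along (−sin 169°, cos 169°); with |DA| = 22.2, A = (-47.37, -29.24). Then |KA| = |A − K| = 55.66.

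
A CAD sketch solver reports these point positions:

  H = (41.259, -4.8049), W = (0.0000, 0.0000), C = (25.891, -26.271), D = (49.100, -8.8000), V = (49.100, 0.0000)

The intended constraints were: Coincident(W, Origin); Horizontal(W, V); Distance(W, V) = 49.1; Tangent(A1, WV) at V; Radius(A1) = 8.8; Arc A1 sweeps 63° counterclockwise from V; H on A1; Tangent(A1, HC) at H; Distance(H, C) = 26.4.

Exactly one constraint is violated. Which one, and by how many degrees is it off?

Tangent(A1, HC) at H — off by 8.60°.

W = (0.00, 0.00) ✓; W.y = 0.00, V.y = 0.00 ✓; |WV| = 49.10 ✓; ∠(DV, VW) = 90.00° ✓; |DV| = 8.800 ✓; bearing(D→H) − bearing(D→V) = 63.00° ✓; |DH| = 8.800 ✓; ∠(DH, HC) = 98.60° ✗; |HC| = 26.40 ✓.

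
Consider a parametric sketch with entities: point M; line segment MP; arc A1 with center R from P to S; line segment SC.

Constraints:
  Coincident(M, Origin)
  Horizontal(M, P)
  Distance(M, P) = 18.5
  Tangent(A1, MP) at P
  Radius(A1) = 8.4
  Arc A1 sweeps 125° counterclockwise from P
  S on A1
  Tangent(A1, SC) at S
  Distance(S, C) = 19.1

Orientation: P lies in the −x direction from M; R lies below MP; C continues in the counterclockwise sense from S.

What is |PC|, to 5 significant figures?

29.150

On A1, P sits at bearing 90° from R; a 125° counterclockwise sweep puts S at bearing 215°, so S = R + 8.4·(cos 215°, sin 215°) = (-25.381, -13.218). Since A1 is tangent to SC there, RS ⟂ SC, so SC runs along (−sin 215°, cos 215°); with |SC| = 19.1, C = (-14.426, -28.864). Then |PC| = |C − P| = 29.150.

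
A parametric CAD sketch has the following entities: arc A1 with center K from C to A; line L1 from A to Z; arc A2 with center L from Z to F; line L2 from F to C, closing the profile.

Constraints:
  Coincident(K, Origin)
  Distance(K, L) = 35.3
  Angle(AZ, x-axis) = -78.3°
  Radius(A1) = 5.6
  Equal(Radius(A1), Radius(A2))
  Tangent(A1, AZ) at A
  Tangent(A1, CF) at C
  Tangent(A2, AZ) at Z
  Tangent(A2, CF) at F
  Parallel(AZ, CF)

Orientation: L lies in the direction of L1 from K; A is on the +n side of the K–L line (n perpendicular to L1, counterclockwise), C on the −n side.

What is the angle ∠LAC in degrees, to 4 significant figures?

80.99°

K is at the origin and L lies 35.3 along u from K, so L = 35.3·u = (7.158, -34.57). Tangency of A1 to both parallel lines with radius 5.6 puts A and C at K ± 5.6·n: A = (5.484, 1.136), C = (-5.484, -1.136). Then cos ∠LAC = AL·AC / (|AL||AC|), giving 80.99°.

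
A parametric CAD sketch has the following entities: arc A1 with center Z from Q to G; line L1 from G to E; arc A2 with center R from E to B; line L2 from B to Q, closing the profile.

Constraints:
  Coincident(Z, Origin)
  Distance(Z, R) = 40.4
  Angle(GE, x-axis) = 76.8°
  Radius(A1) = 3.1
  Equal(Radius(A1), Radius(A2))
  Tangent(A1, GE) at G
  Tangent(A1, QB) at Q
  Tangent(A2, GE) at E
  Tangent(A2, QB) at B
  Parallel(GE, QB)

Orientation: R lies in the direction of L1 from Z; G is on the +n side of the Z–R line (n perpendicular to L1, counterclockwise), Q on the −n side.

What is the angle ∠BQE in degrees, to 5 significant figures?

8.7248°

The slot axis is L1's direction at 76.8°, so u = (cos 76.8°, sin 76.8°) = (0.22835, 0.97358) and n = (−sin 76.8°, cos 76.8°) = (-0.97358, 0.22835). Z is at the origin and R lies 40.4 along u from Z, so R = 40.4·u = (9.2254, 39.333). Tangency of A1 to both parallel lines with radius 3.1 puts G and Q at Z ± 3.1·n: G = (-3.0181, 0.70789), Q = (3.0181, -0.70789). Equal radii place E and B the same way about R: E = R + 3.1·n = (6.2073, 40.040), B = R − 3.1·n = (12.243, 38.625). Then cos ∠BQE = QB·QE / (|QB||QE|), giving 8.7248°.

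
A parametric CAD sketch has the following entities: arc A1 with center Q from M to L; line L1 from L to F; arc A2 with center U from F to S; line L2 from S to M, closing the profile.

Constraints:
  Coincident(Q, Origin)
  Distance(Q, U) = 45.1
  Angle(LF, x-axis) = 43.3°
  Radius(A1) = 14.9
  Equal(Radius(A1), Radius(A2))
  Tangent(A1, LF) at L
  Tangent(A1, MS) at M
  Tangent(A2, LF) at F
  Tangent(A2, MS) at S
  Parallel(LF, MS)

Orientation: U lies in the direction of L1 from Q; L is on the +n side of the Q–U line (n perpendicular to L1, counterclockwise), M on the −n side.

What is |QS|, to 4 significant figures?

47.50

Tangency of A1 to both parallel lines with radius 14.9 puts L and M at Q ± 14.9·n: L = (-10.22, 10.84), M = (10.22, -10.84). Equal radii place F and S the same way about U: F = U + 14.9·n = (22.60, 41.77), S = U − 14.9·n = (43.04, 20.09). Then |QS| = |S − Q| = 47.50.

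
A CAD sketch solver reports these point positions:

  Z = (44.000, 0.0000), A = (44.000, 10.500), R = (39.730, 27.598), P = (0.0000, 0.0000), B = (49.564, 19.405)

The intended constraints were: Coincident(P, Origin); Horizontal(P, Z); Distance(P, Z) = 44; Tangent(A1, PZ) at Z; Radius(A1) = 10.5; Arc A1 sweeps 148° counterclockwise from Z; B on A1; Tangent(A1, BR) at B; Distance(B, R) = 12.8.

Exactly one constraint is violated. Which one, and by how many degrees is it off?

Tangent(A1, BR) at B — off by 7.80°.

P = (0.00, 0.00) ✓; P.y = 0.00, Z.y = 0.00 ✓; |PZ| = 44.00 ✓; ∠(AZ, ZP) = 90.00° ✓; |AZ| = 10.50 ✓; bearing(A→B) − bearing(A→Z) = 148.0° ✓; |AB| = 10.50 ✓; ∠(AB, BR) = 97.80° ✗; |BR| = 12.80 ✓.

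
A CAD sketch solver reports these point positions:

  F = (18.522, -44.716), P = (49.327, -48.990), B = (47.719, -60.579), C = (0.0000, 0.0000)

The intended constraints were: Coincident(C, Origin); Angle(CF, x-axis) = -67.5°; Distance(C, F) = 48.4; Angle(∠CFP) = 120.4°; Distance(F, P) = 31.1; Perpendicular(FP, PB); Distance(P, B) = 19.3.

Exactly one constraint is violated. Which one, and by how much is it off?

Distance(P, B) = 19.3 — off by 7.60.

C = (0.00, 0.00) ✓; CF at -67.50° ✓; |CF| = 48.40 ✓; ∠CFP = 120.4° ✓; |FP| = 31.10 ✓; ∠(FP, PB) = 90.00° ✓; |PB| = 11.70 ✗.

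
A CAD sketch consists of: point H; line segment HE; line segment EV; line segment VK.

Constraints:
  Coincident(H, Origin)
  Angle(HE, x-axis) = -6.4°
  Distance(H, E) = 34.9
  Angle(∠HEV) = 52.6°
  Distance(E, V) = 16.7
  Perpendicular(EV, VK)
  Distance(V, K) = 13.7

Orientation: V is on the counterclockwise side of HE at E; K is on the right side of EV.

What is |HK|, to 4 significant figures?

41.67

∠HEV = 52.6°, so EV runs at -6.4° + (180° − 52.6°) = 121.0° from the x-axis; with |EV| = 16.7, V = E + 16.7·(cos 121.0°, sin 121.0°) = (26.08, 10.42). The perpendicularity gives VK at right angles to EV; with |VK| = 13.7 on the right of EV, K = V + 13.7·(0.8572, 0.5150) = (37.82, 17.48). Then |HK| = |K − H| = 41.67.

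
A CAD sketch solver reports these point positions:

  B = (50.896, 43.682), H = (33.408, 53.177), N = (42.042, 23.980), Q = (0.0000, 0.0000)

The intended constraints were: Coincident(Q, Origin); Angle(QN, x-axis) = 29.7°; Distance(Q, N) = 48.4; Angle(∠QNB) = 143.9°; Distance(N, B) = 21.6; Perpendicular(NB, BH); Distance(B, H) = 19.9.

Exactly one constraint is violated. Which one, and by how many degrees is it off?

Perpendicular(NB, BH) — off by 4.30°.

Q = (0.00, 0.00) ✓; QN at 29.70° ✓; |QN| = 48.40 ✓; ∠QNB = 143.9° ✓; |NB| = 21.60 ✓; ∠(NB, BH) = 85.70° ✗; |BH| = 19.90 ✓.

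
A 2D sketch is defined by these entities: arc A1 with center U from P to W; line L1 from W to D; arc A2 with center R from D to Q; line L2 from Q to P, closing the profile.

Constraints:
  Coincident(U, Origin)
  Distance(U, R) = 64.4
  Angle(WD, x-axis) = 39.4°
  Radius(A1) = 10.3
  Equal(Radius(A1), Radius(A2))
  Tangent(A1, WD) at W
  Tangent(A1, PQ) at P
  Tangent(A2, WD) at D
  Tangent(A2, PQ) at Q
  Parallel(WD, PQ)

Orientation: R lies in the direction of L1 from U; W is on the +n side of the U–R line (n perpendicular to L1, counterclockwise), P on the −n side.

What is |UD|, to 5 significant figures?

65.218

Tangency of A1 to both parallel lines with radius 10.3 puts W and P at U ± 10.3·n: W = (-6.5377, 7.9592), P = (6.5377, -7.9592). Equal radii place D and Q the same way about R: D = R + 10.3·n = (43.226, 48.836), Q = R − 10.3·n = (56.302, 32.917). Then |UD| = |D − U| = 65.218.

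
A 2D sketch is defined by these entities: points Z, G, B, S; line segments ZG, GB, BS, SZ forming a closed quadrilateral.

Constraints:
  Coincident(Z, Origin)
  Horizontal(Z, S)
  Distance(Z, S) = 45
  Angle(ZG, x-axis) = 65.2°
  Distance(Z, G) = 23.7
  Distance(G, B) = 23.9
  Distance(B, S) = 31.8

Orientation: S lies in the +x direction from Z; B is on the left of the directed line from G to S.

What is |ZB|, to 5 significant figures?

43.770

Z is at the origin; Z and S share the same y with |ZS| = 45.0 and S in +x, so S = (45.0, 0). ZG runs at 65.2° with |ZG| = 23.7, so G = (9.9410, 21.514). B is determined by |GB| = 23.9 and |BS| = 31.8 together: it lies at the intersection of circle(G, 23.9) and circle(S, 31.8). With |GS| = 41.134, the foot of the radical line on GS is 15.218 from G and the perpendicular offset is √(23.9² − 15.218²) = 18.429. Taking the left-of-GS solution: B = (32.550, 29.262).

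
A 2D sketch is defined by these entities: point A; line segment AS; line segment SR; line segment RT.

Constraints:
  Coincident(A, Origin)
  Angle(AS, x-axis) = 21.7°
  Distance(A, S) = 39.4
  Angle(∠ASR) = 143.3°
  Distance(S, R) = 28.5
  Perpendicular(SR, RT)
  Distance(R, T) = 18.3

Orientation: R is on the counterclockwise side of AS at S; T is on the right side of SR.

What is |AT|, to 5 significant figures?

73.225

∠ASR = 143.3°, so SR runs at 21.7° + (180° − 143.3°) = 58.400° from the x-axis; with |SR| = 28.5, R = S + 28.5·(cos 58.400°, sin 58.400°) = (51.541, 38.842). SR is perpendicular to RT; with |RT| = 18.3 on the right of SR, T = R + 18.3·(0.85173, -0.52399) = (67.128, 29.253). Then |AT| = |T − A| = 73.225.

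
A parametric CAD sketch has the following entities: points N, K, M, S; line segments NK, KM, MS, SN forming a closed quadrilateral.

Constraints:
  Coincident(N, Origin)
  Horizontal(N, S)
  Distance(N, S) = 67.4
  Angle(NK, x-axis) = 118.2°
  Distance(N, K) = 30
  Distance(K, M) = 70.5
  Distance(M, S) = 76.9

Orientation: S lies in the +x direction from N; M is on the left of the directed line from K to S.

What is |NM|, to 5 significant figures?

82.080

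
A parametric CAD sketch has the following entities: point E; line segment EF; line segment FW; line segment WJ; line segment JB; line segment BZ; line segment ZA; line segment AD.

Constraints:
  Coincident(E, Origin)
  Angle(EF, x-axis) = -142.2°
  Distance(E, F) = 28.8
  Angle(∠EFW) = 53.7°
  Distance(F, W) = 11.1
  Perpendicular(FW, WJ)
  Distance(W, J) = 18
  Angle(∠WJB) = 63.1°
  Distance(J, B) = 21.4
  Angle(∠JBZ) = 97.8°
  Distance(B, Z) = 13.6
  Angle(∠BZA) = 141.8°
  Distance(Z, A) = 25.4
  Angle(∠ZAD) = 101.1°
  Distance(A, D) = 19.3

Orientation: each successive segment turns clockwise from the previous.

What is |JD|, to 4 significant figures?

30.04

E is at the origin; EF runs at -142.2° with length 28.8, so F = (-22.76, -17.65). ∠EFW = 53.7° gives FW at 91.50° from the x-axis; with |FW| = 11.1, W = (-23.05, -6.556). The perpendicularity gives WJ at right angles to FW, so WJ runs at 1.500°; with |WJ| = 18.0, J = (-5.053, -6.084). ∠WJB = 63.1° gives JB at -115.4° from the x-axis; with |JB| = 21.4, B = (-14.23, -25.42). ∠JBZ = 97.8° gives BZ at 162.4° from the x-axis; with |BZ| = 13.6, Z = (-27.20, -21.30). ∠BZA = 141.8° gives ZA at 124.2° from the x-axis; with |ZA| = 25.4, A = (-41.47, -0.2956). ∠ZAD = 101.1° gives AD at 45.30° from the x-axis; with |AD| = 19.3, D = (-27.90, 13.42). Then |JD| = |D − J| = 30.04.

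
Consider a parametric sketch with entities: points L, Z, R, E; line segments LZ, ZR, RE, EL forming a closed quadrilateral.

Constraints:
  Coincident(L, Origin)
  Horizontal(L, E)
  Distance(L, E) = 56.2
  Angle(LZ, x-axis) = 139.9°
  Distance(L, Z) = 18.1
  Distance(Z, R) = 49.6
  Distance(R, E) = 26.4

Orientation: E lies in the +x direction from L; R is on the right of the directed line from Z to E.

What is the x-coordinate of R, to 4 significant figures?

31.32

L is at the origin; L and E share the same y with |LE| = 56.2 and E in +x, so E = (56.2, 0). LZ runs at 139.9° with |LZ| = 18.1, so Z = (-13.85, 11.66). R is determined by |ZR| = 49.6 and |RE| = 26.4 together: it lies at the intersection of circle(Z, 49.6) and circle(E, 26.4). With |ZE| = 71.01, the foot of the radical line on ZE is 47.92 from Z and the perpendicular offset is √(49.6² − 47.92²) = 12.80. Taking the right-of-ZE solution: R = (31.32, -8.836).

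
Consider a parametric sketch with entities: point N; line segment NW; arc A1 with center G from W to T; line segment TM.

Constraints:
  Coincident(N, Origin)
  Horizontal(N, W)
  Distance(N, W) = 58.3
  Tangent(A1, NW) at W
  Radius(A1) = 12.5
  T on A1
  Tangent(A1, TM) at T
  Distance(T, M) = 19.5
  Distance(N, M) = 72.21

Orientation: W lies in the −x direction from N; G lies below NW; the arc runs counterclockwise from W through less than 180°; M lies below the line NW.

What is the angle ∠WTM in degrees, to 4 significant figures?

124.6°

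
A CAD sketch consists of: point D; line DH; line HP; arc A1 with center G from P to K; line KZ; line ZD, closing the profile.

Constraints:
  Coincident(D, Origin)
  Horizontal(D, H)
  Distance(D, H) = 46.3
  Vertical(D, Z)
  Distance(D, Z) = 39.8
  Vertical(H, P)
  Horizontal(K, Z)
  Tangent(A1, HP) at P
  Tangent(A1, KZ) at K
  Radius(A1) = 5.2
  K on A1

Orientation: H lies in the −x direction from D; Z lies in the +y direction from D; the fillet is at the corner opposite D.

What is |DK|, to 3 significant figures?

57.2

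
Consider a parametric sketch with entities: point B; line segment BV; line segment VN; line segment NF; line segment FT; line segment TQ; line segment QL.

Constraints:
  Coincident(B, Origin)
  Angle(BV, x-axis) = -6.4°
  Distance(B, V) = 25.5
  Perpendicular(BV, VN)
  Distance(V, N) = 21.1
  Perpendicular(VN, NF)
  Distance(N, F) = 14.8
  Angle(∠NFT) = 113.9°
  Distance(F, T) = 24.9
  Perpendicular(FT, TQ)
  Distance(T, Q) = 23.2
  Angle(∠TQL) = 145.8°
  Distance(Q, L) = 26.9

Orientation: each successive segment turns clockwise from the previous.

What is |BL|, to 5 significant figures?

48.693

FT ⟂ TQ, so TQ runs at 17.500°; with |TQ| = 23.2, Q = (22.920, 8.5627). ∠TQL = 145.8° gives QL at -16.700° from the x-axis; with |QL| = 26.9, L = (48.685, 0.83271). Then |BL| = |L − B| = 48.693.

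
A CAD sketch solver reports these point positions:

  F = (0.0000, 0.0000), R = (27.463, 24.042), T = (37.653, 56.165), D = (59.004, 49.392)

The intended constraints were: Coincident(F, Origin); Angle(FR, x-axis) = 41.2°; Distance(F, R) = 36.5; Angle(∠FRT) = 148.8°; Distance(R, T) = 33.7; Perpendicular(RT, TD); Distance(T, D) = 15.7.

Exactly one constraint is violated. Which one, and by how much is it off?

Distance(T, D) = 15.7 — off by 6.70.

F = (0.00, 0.00) ✓; FR at 41.20° ✓; |FR| = 36.50 ✓; ∠FRT = 148.8° ✓; |RT| = 33.70 ✓; ∠(RT, TD) = 90.00° ✓; |TD| = 22.40 ✗.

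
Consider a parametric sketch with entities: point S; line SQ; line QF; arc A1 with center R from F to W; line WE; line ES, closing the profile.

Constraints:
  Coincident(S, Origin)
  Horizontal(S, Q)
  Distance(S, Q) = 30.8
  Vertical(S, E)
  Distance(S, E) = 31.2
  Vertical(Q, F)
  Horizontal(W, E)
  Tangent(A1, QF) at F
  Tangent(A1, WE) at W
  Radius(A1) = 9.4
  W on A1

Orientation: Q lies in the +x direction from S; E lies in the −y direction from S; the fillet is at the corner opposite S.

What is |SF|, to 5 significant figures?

37.734

The virtual corner opposite S is at (30.800, -31.200). A1 meets QF tangentially, so RF is at right angles to QF and the tangent condition forces RW to be normal to WE, with radius 9.4, so the center R sits 9.4 in from both sides at R = (21.400, -21.800). That places the tangent points at F = (30.800, -21.800) on QF and W = (21.400, -31.200) on WE. Then |SF| = |F − S| = 37.734.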